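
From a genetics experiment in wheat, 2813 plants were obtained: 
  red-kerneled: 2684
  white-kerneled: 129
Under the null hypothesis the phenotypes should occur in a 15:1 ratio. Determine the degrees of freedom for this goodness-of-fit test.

A goodness-of-fit test with 2 phenotype classes has df = 2 − 1 = 1.

1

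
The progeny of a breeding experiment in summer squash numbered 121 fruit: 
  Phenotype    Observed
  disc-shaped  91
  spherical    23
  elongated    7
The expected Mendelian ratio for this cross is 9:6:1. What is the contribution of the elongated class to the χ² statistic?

0.042

Total ratio parts = 16. Expected numbers out of 121:
  disc-shaped: 121 × 9/16 = 68.0625
  spherical: 121 × 6/16 = 45.375
  elongated: 121 × 1/16 = 7.5625
Contribution of elongated: (7 − 7.5625)² / 7.5625 = 0.0418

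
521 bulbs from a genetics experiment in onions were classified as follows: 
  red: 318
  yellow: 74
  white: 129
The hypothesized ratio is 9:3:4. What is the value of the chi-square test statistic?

7.878

Expected counts for N = 521 under a 9:3:4 ratio (total parts = 16):
  red: 521 × 9/16 = 293.0625
  yellow: 521 × 3/16 = 97.6875
  white: 521 × 4/16 = 130.25
χ² = Σ (O − E)² / E
  red: (318 − 293.0625)² / 293.0625 = 2.1220
  yellow: (74 − 97.6875)² / 97.6875 = 5.7438
  white: (129 − 130.25)² / 130.25 = 0.0120
χ² = 2.1220 + 5.7438 + 0.0120 = 7.8778 ≈ 7.878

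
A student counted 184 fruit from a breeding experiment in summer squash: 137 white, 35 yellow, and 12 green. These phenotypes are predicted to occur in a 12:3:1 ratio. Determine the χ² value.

0.036

Expected counts for N = 184 under a 12:3:1 ratio (total parts = 16):
  white: 184 × 12/16 = 138
  yellow: 184 × 3/16 = 34.5
  green: 184 × 1/16 = 11.5
χ² = Σ (O − E)² / E
  white: (137 − 138)² / 138 = 0.0072
  yellow: (35 − 34.5)² / 34.5 = 0.0072
  green: (12 − 11.5)² / 11.5 = 0.0217
χ² = 0.0072 + 0.0072 + 0.0217 = 0.0361 ≈ 0.036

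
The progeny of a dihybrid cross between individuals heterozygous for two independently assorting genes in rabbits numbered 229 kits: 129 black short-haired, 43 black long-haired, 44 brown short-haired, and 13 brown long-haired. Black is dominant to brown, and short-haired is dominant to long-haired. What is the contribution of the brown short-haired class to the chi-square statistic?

0.026

A dihybrid F₂ with independent assortment and complete dominance at both loci gives a 9:3:3:1 phenotypic ratio.
Total ratio parts = 16. Expected numbers out of 229:
  black short-haired: 229 × 9/16 = 128.8125
  black long-haired: 229 × 3/16 = 42.9375
  brown short-haired: 229 × 3/16 = 42.9375
  brown long-haired: 229 × 1/16 = 14.3125
Contribution of brown short-haired: (44 − 42.9375)² / 42.9375 = 0.0263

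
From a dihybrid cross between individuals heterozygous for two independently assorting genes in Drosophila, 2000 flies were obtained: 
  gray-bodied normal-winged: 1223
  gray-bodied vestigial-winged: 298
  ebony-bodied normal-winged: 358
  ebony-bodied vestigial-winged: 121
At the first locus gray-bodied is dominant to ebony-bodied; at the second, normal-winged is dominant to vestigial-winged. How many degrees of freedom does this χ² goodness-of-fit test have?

3

A dihybrid F₂ with independent assortment and complete dominance at both loci gives a 9:3:3:1 phenotypic ratio.
A goodness-of-fit test with 4 phenotype classes has df = 4 − 1 = 3.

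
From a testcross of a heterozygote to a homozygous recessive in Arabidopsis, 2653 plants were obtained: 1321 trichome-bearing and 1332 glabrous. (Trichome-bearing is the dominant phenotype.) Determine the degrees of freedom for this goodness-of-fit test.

A testcross of a heterozygote (Aa × aa) gives a 1:1 phenotypic ratio.
A goodness-of-fit test with 2 phenotype classes has df = 2 − 1 = 1.

1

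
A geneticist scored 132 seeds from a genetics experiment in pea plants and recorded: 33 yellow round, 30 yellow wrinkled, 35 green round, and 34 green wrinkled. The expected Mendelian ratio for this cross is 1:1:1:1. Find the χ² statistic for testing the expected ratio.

0.424

Total ratio parts = 4. Expected numbers out of 132:
  yellow round: 132 × 1/4 = 33
  yellow wrinkled: 132 × 1/4 = 33
  green round: 132 × 1/4 = 33
  green wrinkled: 132 × 1/4 = 33
χ² = Σ (O − E)² / E
  yellow round: (33 − 33)² / 33 = 0.0000
  yellow wrinkled: (30 − 33)² / 33 = 0.2727
  green round: (35 − 33)² / 33 = 0.1212
  green wrinkled: (34 − 33)² / 33 = 0.0303
χ² = 0.0000 + 0.2727 + 0.1212 + 0.0303 = 0.4242 ≈ 0.424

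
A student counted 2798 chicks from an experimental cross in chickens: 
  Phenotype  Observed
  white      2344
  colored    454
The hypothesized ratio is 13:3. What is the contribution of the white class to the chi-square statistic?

Total ratio parts = 16. Expected numbers out of 2798:
  white: 2798 × 13/16 = 2273.375
  colored: 2798 × 3/16 = 524.625
Contribution of white: (2344 − 2273.375)² / 2273.375 = 2.1940

2.194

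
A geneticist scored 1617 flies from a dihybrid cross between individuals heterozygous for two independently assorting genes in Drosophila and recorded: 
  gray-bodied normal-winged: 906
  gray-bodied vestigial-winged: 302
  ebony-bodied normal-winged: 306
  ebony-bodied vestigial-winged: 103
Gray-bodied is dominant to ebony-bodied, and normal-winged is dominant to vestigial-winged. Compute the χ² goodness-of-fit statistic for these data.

0.082

A dihybrid F₂ with independent assortment and complete dominance at both loci gives a 9:3:3:1 phenotypic ratio.
Under the 9:3:3:1 hypothesis (Σ ratio = 16, N = 1617):
  gray-bodied normal-winged: 1617 × 9/16 = 909.5625
  gray-bodied vestigial-winged: 1617 × 3/16 = 303.1875
  ebony-bodied normal-winged: 1617 × 3/16 = 303.1875
  ebony-bodied vestigial-winged: 1617 × 1/16 = 101.0625
χ² = Σ (O − E)² / E
  gray-bodied normal-winged: (906 − 909.5625)² / 909.5625 = 0.0140
  gray-bodied vestigial-winged: (302 − 303.1875)² / 303.1875 = 0.0047
  ebony-bodied normal-winged: (306 − 303.1875)² / 303.1875 = 0.0261
  ebony-bodied vestigial-winged: (103 − 101.0625)² / 101.0625 = 0.0371
χ² = 0.0140 + 0.0047 + 0.0261 + 0.0371 = 0.0819 ≈ 0.082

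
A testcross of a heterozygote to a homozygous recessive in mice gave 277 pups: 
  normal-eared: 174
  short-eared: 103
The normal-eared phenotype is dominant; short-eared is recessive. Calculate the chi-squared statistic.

18.199

A testcross of a heterozygote (Aa × aa) gives a 1:1 phenotypic ratio.
Total ratio parts = 2. Expected numbers out of 277:
  normal-eared: 277 × 1/2 = 138.5
  short-eared: 277 × 1/2 = 138.5
χ² = Σ (O − E)² / E
  normal-eared: (174 − 138.5)² / 138.5 = 9.0993
  short-eared: (103 − 138.5)² / 138.5 = 9.0993
χ² = 9.0993 + 9.0993 = 18.1986 ≈ 18.199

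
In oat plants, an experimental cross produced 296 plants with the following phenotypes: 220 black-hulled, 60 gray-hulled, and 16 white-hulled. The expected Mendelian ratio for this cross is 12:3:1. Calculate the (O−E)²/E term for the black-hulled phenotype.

Under the 12:3:1 hypothesis (Σ ratio = 16, N = 296):
  black-hulled: 296 × 12/16 = 222
  gray-hulled: 296 × 3/16 = 55.5
  white-hulled: 296 × 1/16 = 18.5
Contribution of black-hulled: (220 − 222)² / 222 = 0.0180

0.018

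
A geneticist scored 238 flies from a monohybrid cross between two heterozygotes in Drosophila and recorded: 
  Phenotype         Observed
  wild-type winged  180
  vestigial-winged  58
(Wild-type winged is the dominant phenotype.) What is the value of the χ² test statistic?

0.050

For a monohybrid cross between heterozygotes with complete dominance, the expected phenotypic ratio is 3:1.
Expected counts for N = 238 under a 3:1 ratio (total parts = 4):
  wild-type winged: 238 × 3/4 = 178.5
  vestigial-winged: 238 × 1/4 = 59.5
χ² = Σ (O − E)² / E
  wild-type winged: (180 − 178.5)² / 178.5 = 0.0126
  vestigial-winged: (58 − 59.5)² / 59.5 = 0.0378
χ² = 0.0126 + 0.0378 = 0.0504 ≈ 0.050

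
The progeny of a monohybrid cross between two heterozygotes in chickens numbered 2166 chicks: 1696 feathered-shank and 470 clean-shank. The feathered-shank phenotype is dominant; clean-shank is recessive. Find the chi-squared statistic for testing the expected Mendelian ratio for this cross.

12.588

For a monohybrid cross between heterozygotes with complete dominance, the expected phenotypic ratio is 3:1.
The 3:1 ratio has 4 parts, so with N = 2166 the expected counts are:
  feathered-shank: 2166 × 3/4 = 1624.5
  clean-shank: 2166 × 1/4 = 541.5
χ² = Σ (O − E)² / E
  feathered-shank: (1696 − 1624.5)² / 1624.5 = 3.1470
  clean-shank: (470 − 541.5)² / 541.5 = 9.4409
χ² = 3.1470 + 9.4409 = 12.5879 ≈ 12.588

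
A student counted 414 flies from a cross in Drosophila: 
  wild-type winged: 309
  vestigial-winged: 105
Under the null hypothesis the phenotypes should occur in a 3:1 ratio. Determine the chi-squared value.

0.029

The 3:1 ratio has 4 parts, so with N = 414 the expected counts are:
  wild-type winged: 414 × 3/4 = 310.5
  vestigial-winged: 414 × 1/4 = 103.5
χ² = Σ (O − E)² / E
  wild-type winged: (309 − 310.5)² / 310.5 = 0.0072
  vestigial-winged: (105 − 103.5)² / 103.5 = 0.0217
χ² = 0.0072 + 0.0217 = 0.0289 ≈ 0.029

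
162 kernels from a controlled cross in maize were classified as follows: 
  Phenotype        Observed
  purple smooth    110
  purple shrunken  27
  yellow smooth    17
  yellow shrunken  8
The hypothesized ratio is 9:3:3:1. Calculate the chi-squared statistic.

The 9:3:3:1 ratio has 16 parts, so with N = 162 the expected counts are:
  purple smooth: 162 × 9/16 = 91.125
  purple shrunken: 162 × 3/16 = 30.375
  yellow smooth: 162 × 3/16 = 30.375
  yellow shrunken: 162 × 1/16 = 10.125
χ² = Σ (O − E)² / E
  purple smooth: (110 − 91.125)² / 91.125 = 3.9096
  purple shrunken: (27 − 30.375)² / 30.375 = 0.3750
  yellow smooth: (17 − 30.375)² / 30.375 = 5.8894
  yellow shrunken: (8 − 10.125)² / 10.125 = 0.4460
χ² = 3.9096 + 0.3750 + 5.8894 + 0.4460 = 10.620

10.620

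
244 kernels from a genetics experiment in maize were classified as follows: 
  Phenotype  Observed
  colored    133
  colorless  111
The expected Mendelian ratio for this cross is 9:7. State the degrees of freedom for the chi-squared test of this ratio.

A goodness-of-fit test with 2 phenotype classes has df = 2 − 1 = 1.

1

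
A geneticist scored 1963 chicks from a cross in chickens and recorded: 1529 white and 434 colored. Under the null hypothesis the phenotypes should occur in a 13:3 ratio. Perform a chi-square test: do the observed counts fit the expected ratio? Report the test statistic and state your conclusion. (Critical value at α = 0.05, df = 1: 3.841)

14.539; not consistent

Expected counts for N = 1963 under a 13:3 ratio (total parts = 16):
  white: 1963 × 13/16 = 1594.9375
  colored: 1963 × 3/16 = 368.0625
χ² = Σ (O − E)² / E
  white: (1529 − 1594.9375)² / 1594.9375 = 2.7260
  colored: (434 − 368.0625)² / 368.0625 = 11.8125
χ² = 2.7260 + 11.8125 = 14.5385 ≈ 14.539
Degrees of freedom = 2 − 1 = 1; critical value at α = 0.05 is 3.841.
Since 14.539 > 3.841, we reject the null hypothesis — the data do not fit the 13:3 ratio.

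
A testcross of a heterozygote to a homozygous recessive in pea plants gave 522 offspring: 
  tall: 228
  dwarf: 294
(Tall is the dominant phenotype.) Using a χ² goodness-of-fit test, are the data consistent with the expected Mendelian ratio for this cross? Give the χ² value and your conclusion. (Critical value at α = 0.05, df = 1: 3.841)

A testcross of a heterozygote (Aa × aa) gives a 1:1 phenotypic ratio.
Expected counts for N = 522 under a 1:1 ratio (total parts = 2):
  tall: 522 × 1/2 = 261
  dwarf: 522 × 1/2 = 261
χ² = Σ (O − E)² / E
  tall: (228 − 261)² / 261 = 4.1724
  dwarf: (294 − 261)² / 261 = 4.1724
χ² = 4.1724 + 4.1724 = 8.3448 ≈ 8.345
Degrees of freedom = 2 − 1 = 1; critical value at α = 0.05 is 3.841.
Since 8.345 > 3.841, we reject the null hypothesis — the data do not fit the 1:1 ratio.

8.345; not consistent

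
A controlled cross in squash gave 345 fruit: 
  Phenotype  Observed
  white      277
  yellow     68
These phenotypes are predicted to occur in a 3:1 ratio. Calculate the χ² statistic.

The 3:1 ratio has 4 parts, so with N = 345 the expected counts are:
  white: 345 × 3/4 = 258.75
  yellow: 345 × 1/4 = 86.25
χ² = Σ (O − E)² / E
  white: (277 − 258.75)² / 258.75 = 1.2872
  yellow: (68 − 86.25)² / 86.25 = 3.8616
χ² = 1.2872 + 3.8616 = 5.1488 ≈ 5.149

5.149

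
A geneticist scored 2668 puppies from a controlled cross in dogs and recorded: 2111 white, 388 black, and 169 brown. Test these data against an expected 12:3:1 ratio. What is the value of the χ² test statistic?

31.265

The 12:3:1 ratio has 16 parts, so with N = 2668 the expected counts are:
  white: 2668 × 12/16 = 2001
  black: 2668 × 3/16 = 500.25
  brown: 2668 × 1/16 = 166.75
χ² = Σ (O − E)² / E
  white: (2111 − 2001)² / 2001 = 6.0470
  black: (388 − 500.25)² / 500.25 = 25.1875
  brown: (169 − 166.75)² / 166.75 = 0.0304
χ² = 6.0470 + 25.1875 + 0.0304 = 31.2649 ≈ 31.265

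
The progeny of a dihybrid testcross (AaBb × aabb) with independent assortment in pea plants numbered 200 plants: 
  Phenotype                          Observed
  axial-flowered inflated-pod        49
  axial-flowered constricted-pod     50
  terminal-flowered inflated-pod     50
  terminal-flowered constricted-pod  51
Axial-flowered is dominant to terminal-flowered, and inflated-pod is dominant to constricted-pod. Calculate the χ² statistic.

0.040

A dihybrid testcross with independent assortment gives a 1:1:1:1 ratio.
Under the 1:1:1:1 hypothesis (Σ ratio = 4, N = 200):
  axial-flowered inflated-pod: 200 × 1/4 = 50
  axial-flowered constricted-pod: 200 × 1/4 = 50
  terminal-flowered inflated-pod: 200 × 1/4 = 50
  terminal-flowered constricted-pod: 200 × 1/4 = 50
χ² = Σ (O − E)² / E
  axial-flowered inflated-pod: (49 − 50)² / 50 = 0.0200
  axial-flowered constricted-pod: (50 − 50)² / 50 = 0.0000
  terminal-flowered inflated-pod: (50 − 50)² / 50 = 0.0000
  terminal-flowered constricted-pod: (51 − 50)² / 50 = 0.0200
χ² = 0.0200 + 0.0000 + 0.0000 + 0.0200 = 0.040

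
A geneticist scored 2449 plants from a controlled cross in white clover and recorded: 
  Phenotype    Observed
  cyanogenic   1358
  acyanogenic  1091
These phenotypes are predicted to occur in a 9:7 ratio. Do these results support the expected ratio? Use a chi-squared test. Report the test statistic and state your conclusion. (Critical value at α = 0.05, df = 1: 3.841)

0.635; consistent

The 9:7 ratio has 16 parts, so with N = 2449 the expected counts are:
  cyanogenic: 2449 × 9/16 = 1377.5625
  acyanogenic: 2449 × 7/16 = 1071.4375
χ² = Σ (O − E)² / E
  cyanogenic: (1358 − 1377.5625)² / 1377.5625 = 0.2778
  acyanogenic: (1091 − 1071.4375)² / 1071.4375 = 0.3572
χ² = 0.2778 + 0.3572 = 0.635
Degrees of freedom = 2 − 1 = 1; critical value at α = 0.05 is 3.841.
Since 0.635 < 3.841, we fail to reject the null hypothesis — the data are consistent with the 9:7 ratio.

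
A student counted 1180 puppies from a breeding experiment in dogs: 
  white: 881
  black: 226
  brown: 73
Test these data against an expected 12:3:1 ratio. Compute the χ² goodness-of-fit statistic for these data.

0.128

Expected counts for N = 1180 under a 12:3:1 ratio (total parts = 16):
  white: 1180 × 12/16 = 885
  black: 1180 × 3/16 = 221.25
  brown: 1180 × 1/16 = 73.75
χ² = Σ (O − E)² / E
  white: (881 − 885)² / 885 = 0.0181
  black: (226 − 221.25)² / 221.25 = 0.1020
  brown: (73 − 73.75)² / 73.75 = 0.0076
χ² = 0.0181 + 0.1020 + 0.0076 = 0.1277 ≈ 0.128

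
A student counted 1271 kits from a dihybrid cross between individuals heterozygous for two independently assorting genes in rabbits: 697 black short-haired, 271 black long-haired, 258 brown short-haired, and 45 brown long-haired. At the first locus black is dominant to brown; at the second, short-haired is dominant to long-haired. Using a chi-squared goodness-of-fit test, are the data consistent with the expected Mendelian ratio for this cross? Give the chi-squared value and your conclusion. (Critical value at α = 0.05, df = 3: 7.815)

A dihybrid F₂ with independent assortment and complete dominance at both loci gives a 9:3:3:1 phenotypic ratio.
Expected counts for N = 1271 under a 9:3:3:1 ratio (total parts = 16):
  black short-haired: 1271 × 9/16 = 714.9375
  black long-haired: 1271 × 3/16 = 238.3125
  brown short-haired: 1271 × 3/16 = 238.3125
  brown long-haired: 1271 × 1/16 = 79.4375
χ² = Σ (O − E)² / E
  black short-haired: (697 − 714.9375)² / 714.9375 = 0.4500
  black long-haired: (271 − 238.3125)² / 238.3125 = 4.4835
  brown short-haired: (258 − 238.3125)² / 238.3125 = 1.6264
  brown long-haired: (45 − 79.4375)² / 79.4375 = 14.9292
χ² = 0.4500 + 4.4835 + 1.6264 + 14.9292 = 21.4891 ≈ 21.489
Degrees of freedom = 4 − 1 = 3; critical value at α = 0.05 is 7.815.
Since 21.489 > 7.815, we reject the null hypothesis — the data do not fit the 9:3:3:1 ratio.

21.489; not consistent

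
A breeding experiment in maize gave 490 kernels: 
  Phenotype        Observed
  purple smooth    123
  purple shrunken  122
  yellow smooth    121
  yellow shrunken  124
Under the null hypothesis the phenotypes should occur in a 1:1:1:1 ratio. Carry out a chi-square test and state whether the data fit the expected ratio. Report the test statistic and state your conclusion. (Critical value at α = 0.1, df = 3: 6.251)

Expected counts for N = 490 under a 1:1:1:1 ratio (total parts = 4):
  purple smooth: 490 × 1/4 = 122.5
  purple shrunken: 490 × 1/4 = 122.5
  yellow smooth: 490 × 1/4 = 122.5
  yellow shrunken: 490 × 1/4 = 122.5
χ² = Σ (O − E)² / E
  purple smooth: (123 − 122.5)² / 122.5 = 0.0020
  purple shrunken: (122 − 122.5)² / 122.5 = 0.0020
  yellow smooth: (121 − 122.5)² / 122.5 = 0.0184
  yellow shrunken: (124 − 122.5)² / 122.5 = 0.0184
χ² = 0.0020 + 0.0020 + 0.0184 + 0.0184 = 0.0408 ≈ 0.041
Degrees of freedom = 4 − 1 = 3; critical value at α = 0.1 is 6.251.
Since 0.041 < 6.251, we fail to reject the null hypothesis — the data are consistent with the 1:1:1:1 ratio.

0.041; consistent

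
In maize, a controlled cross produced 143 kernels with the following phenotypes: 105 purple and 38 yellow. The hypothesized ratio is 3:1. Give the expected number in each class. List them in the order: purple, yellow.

107.25, 35.75

Total ratio parts = 4. Expected numbers out of 143:
  purple: 143 × 3/4 = 107.25
  yellow: 143 × 1/4 = 35.75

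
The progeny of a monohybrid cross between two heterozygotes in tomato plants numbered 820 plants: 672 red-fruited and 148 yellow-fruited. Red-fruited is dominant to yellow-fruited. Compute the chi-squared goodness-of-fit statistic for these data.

21.132

For a monohybrid cross between heterozygotes with complete dominance, the expected phenotypic ratio is 3:1.
Under the 3:1 hypothesis (Σ ratio = 4, N = 820):
  red-fruited: 820 × 3/4 = 615
  yellow-fruited: 820 × 1/4 = 205
χ² = Σ (O − E)² / E
  red-fruited: (672 − 615)² / 615 = 5.2829
  yellow-fruited: (148 − 205)² / 205 = 15.8488
χ² = 5.2829 + 15.8488 = 21.1317 ≈ 21.132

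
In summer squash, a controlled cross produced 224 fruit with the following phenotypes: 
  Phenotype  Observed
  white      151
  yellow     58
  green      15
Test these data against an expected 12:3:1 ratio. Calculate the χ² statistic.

7.887

Under the 12:3:1 hypothesis (Σ ratio = 16, N = 224):
  white: 224 × 12/16 = 168
  yellow: 224 × 3/16 = 42
  green: 224 × 1/16 = 14
χ² = Σ (O − E)² / E
  white: (151 − 168)² / 168 = 1.7202
  yellow: (58 − 42)² / 42 = 6.0952
  green: (15 − 14)² / 14 = 0.0714
χ² = 1.7202 + 6.0952 + 0.0714 = 7.8868 ≈ 7.887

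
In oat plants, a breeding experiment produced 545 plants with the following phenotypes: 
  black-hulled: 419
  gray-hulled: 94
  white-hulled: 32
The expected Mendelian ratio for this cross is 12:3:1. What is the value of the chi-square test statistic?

Expected counts for N = 545 under a 12:3:1 ratio (total parts = 16):
  black-hulled: 545 × 12/16 = 408.75
  gray-hulled: 545 × 3/16 = 102.1875
  white-hulled: 545 × 1/16 = 34.0625
χ² = Σ (O − E)² / E
  black-hulled: (419 − 408.75)² / 408.75 = 0.2570
  gray-hulled: (94 − 102.1875)² / 102.1875 = 0.6560
  white-hulled: (32 − 34.0625)² / 34.0625 = 0.1249
χ² = 0.2570 + 0.6560 + 0.1249 = 1.0379 ≈ 1.038

1.038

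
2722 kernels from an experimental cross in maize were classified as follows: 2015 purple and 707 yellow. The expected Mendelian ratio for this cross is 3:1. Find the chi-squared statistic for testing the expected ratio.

1.376

The 3:1 ratio has 4 parts, so with N = 2722 the expected counts are:
  purple: 2722 × 3/4 = 2041.5
  yellow: 2722 × 1/4 = 680.5
χ² = Σ (O − E)² / E
  purple: (2015 − 2041.5)² / 2041.5 = 0.3440
  yellow: (707 − 680.5)² / 680.5 = 1.0320
χ² = 0.3440 + 1.0320 = 1.376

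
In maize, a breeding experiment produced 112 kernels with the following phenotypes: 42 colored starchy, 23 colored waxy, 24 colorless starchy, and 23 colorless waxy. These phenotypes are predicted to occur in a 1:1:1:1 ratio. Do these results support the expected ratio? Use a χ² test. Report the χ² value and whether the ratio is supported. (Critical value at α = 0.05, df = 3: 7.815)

Under the 1:1:1:1 hypothesis (Σ ratio = 4, N = 112):
  colored starchy: 112 × 1/4 = 28
  colored waxy: 112 × 1/4 = 28
  colorless starchy: 112 × 1/4 = 28
  colorless waxy: 112 × 1/4 = 28
χ² = Σ (O − E)² / E
  colored starchy: (42 − 28)² / 28 = 7.0000
  colored waxy: (23 − 28)² / 28 = 0.8929
  colorless starchy: (24 − 28)² / 28 = 0.5714
  colorless waxy: (23 − 28)² / 28 = 0.8929
χ² = 7.0000 + 0.8929 + 0.5714 + 0.8929 = 9.3572 ≈ 9.357
Degrees of freedom = 4 − 1 = 3; critical value at α = 0.05 is 7.815.
Since 9.357 > 7.815, we reject the null hypothesis — the data do not fit the 1:1:1:1 ratio.

9.357; not consistent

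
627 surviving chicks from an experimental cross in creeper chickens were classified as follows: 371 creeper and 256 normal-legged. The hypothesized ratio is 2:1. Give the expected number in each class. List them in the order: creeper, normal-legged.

Under the 2:1 hypothesis (Σ ratio = 3, N = 627):
  creeper: 627 × 2/3 = 418
  normal-legged: 627 × 1/3 = 209

418, 209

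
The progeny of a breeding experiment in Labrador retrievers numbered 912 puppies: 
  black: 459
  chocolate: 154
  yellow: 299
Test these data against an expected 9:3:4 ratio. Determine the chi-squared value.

29.484

Under the 9:3:4 hypothesis (Σ ratio = 16, N = 912):
  black: 912 × 9/16 = 513
  chocolate: 912 × 3/16 = 171
  yellow: 912 × 4/16 = 228
χ² = Σ (O − E)² / E
  black: (459 − 513)² / 513 = 5.6842
  chocolate: (154 − 171)² / 171 = 1.6901
  yellow: (299 − 228)² / 228 = 22.1096
χ² = 5.6842 + 1.6901 + 22.1096 = 29.4839 ≈ 29.484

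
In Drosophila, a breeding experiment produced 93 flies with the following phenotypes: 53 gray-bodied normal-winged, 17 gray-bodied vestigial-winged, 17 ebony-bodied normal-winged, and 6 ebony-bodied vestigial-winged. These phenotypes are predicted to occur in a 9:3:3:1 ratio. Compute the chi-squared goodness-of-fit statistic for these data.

Expected counts for N = 93 under a 9:3:3:1 ratio (total parts = 16):
  gray-bodied normal-winged: 93 × 9/16 = 52.3125
  gray-bodied vestigial-winged: 93 × 3/16 = 17.4375
  ebony-bodied normal-winged: 93 × 3/16 = 17.4375
  ebony-bodied vestigial-winged: 93 × 1/16 = 5.8125
χ² = Σ (O − E)² / E
  gray-bodied normal-winged: (53 − 52.3125)² / 52.3125 = 0.0090
  gray-bodied vestigial-winged: (17 − 17.4375)² / 17.4375 = 0.0110
  ebony-bodied normal-winged: (17 − 17.4375)² / 17.4375 = 0.0110
  ebony-bodied vestigial-winged: (6 − 5.8125)² / 5.8125 = 0.0060
χ² = 0.0090 + 0.0110 + 0.0110 + 0.0060 = 0.037

0.037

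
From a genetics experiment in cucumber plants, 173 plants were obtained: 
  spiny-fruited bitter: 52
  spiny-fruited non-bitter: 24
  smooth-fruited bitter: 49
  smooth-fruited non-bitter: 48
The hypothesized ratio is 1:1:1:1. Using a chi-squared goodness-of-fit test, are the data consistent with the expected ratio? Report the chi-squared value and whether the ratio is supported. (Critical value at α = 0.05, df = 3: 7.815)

The 1:1:1:1 ratio has 4 parts, so with N = 173 the expected counts are:
  spiny-fruited bitter: 173 × 1/4 = 43.25
  spiny-fruited non-bitter: 173 × 1/4 = 43.25
  smooth-fruited bitter: 173 × 1/4 = 43.25
  smooth-fruited non-bitter: 173 × 1/4 = 43.25
χ² = Σ (O − E)² / E
  spiny-fruited bitter: (52 − 43.25)² / 43.25 = 1.7702
  spiny-fruited non-bitter: (24 − 43.25)² / 43.25 = 8.5679
  smooth-fruited bitter: (49 − 43.25)² / 43.25 = 0.7645
  smooth-fruited non-bitter: (48 − 43.25)² / 43.25 = 0.5217
χ² = 1.7702 + 8.5679 + 0.7645 + 0.5217 = 11.6243 ≈ 11.624
Degrees of freedom = 4 − 1 = 3; critical value at α = 0.05 is 7.815.
Since 11.624 > 7.815, we reject the null hypothesis — the data do not fit the 1:1:1:1 ratio.

11.624; not consistent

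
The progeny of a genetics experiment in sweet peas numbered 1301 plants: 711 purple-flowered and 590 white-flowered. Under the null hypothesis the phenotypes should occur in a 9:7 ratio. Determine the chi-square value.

Under the 9:7 hypothesis (Σ ratio = 16, N = 1301):
  purple-flowered: 1301 × 9/16 = 731.8125
  white-flowered: 1301 × 7/16 = 569.1875
χ² = Σ (O − E)² / E
  purple-flowered: (711 − 731.8125)² / 731.8125 = 0.5919
  white-flowered: (590 − 569.1875)² / 569.1875 = 0.7610
χ² = 0.5919 + 0.7610 = 1.3529 ≈ 1.353

1.353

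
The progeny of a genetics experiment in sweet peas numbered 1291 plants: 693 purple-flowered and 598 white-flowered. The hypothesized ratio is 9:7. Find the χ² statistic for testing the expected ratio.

3.467

Expected counts for N = 1291 under a 9:7 ratio (total parts = 16):
  purple-flowered: 1291 × 9/16 = 726.1875
  white-flowered: 1291 × 7/16 = 564.8125
χ² = Σ (O − E)² / E
  purple-flowered: (693 − 726.1875)² / 726.1875 = 1.5167
  white-flowered: (598 − 564.8125)² / 564.8125 = 1.9500
χ² = 1.5167 + 1.9500 = 3.4667 ≈ 3.467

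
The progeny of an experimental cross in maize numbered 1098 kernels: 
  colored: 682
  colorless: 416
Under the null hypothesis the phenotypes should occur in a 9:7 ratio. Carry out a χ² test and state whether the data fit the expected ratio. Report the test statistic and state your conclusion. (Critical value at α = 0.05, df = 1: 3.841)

The 9:7 ratio has 16 parts, so with N = 1098 the expected counts are:
  colored: 1098 × 9/16 = 617.625
  colorless: 1098 × 7/16 = 480.375
χ² = Σ (O − E)² / E
  colored: (682 − 617.625)² / 617.625 = 6.7098
  colorless: (416 − 480.375)² / 480.375 = 8.6269
χ² = 6.7098 + 8.6269 = 15.3367 ≈ 15.337
Degrees of freedom = 2 − 1 = 1; critical value at α = 0.05 is 3.841.
Since 15.337 > 3.841, we reject the null hypothesis — the data do not fit the 9:7 ratio.

15.337; not consistent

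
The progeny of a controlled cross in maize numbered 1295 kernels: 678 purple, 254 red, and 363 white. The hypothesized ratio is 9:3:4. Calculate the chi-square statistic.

Expected counts for N = 1295 under a 9:3:4 ratio (total parts = 16):
  purple: 1295 × 9/16 = 728.4375
  red: 1295 × 3/16 = 242.8125
  white: 1295 × 4/16 = 323.75
χ² = Σ (O − E)² / E
  purple: (678 − 728.4375)² / 728.4375 = 3.4923
  red: (254 − 242.8125)² / 242.8125 = 0.5155
  white: (363 − 323.75)² / 323.75 = 4.7585
χ² = 3.4923 + 0.5155 + 4.7585 = 8.7663 ≈ 8.766

8.766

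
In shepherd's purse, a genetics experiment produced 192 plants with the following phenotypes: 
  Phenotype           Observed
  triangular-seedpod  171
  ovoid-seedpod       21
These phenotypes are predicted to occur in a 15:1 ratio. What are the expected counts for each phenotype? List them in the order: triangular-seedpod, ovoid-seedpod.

Expected counts for N = 192 under a 15:1 ratio (total parts = 16):
  triangular-seedpod: 192 × 15/16 = 180
  ovoid-seedpod: 192 × 1/16 = 12

180, 12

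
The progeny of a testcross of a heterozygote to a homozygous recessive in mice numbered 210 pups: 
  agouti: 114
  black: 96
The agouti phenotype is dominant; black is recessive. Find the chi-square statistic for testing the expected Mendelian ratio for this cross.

1.543

A testcross of a heterozygote (Aa × aa) gives a 1:1 phenotypic ratio.
The 1:1 ratio has 2 parts, so with N = 210 the expected counts are:
  agouti: 210 × 1/2 = 105
  black: 210 × 1/2 = 105
χ² = Σ (O − E)² / E
  agouti: (114 − 105)² / 105 = 0.7714
  black: (96 − 105)² / 105 = 0.7714
χ² = 0.7714 + 0.7714 = 1.5428 ≈ 1.543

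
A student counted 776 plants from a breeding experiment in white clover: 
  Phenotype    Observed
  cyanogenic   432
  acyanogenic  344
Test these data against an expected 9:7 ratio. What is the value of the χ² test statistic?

Under the 9:7 hypothesis (Σ ratio = 16, N = 776):
  cyanogenic: 776 × 9/16 = 436.5
  acyanogenic: 776 × 7/16 = 339.5
χ² = Σ (O − E)² / E
  cyanogenic: (432 − 436.5)² / 436.5 = 0.0464
  acyanogenic: (344 − 339.5)² / 339.5 = 0.0596
χ² = 0.0464 + 0.0596 = 0.106

0.106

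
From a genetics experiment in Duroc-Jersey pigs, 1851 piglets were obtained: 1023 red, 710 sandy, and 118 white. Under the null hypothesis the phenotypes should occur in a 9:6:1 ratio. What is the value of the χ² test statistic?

Under the 9:6:1 hypothesis (Σ ratio = 16, N = 1851):
  red: 1851 × 9/16 = 1041.1875
  sandy: 1851 × 6/16 = 694.125
  white: 1851 × 1/16 = 115.6875
χ² = Σ (O − E)² / E
  red: (1023 − 1041.1875)² / 1041.1875 = 0.3177
  sandy: (710 − 694.125)² / 694.125 = 0.3631
  white: (118 − 115.6875)² / 115.6875 = 0.0462
χ² = 0.3177 + 0.3631 + 0.0462 = 0.727

0.727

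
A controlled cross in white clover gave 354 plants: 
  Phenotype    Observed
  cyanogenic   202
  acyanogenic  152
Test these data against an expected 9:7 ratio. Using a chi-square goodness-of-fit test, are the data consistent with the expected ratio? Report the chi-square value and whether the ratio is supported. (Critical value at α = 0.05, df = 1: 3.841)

The 9:7 ratio has 16 parts, so with N = 354 the expected counts are:
  cyanogenic: 354 × 9/16 = 199.125
  acyanogenic: 354 × 7/16 = 154.875
χ² = Σ (O − E)² / E
  cyanogenic: (202 − 199.125)² / 199.125 = 0.0415
  acyanogenic: (152 − 154.875)² / 154.875 = 0.0534
χ² = 0.0415 + 0.0534 = 0.0949 ≈ 0.095
Degrees of freedom = 2 − 1 = 1; critical value at α = 0.05 is 3.841.
Since 0.095 < 3.841, we fail to reject the null hypothesis — the data are consistent with the 9:7 ratio.

0.095; consistent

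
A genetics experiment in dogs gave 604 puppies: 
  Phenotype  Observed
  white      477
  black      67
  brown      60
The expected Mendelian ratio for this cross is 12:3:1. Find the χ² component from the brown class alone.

13.114

Expected counts for N = 604 under a 12:3:1 ratio (total parts = 16):
  white: 604 × 12/16 = 453
  black: 604 × 3/16 = 113.25
  brown: 604 × 1/16 = 37.75
Contribution of brown: (60 − 37.75)² / 37.75 = 13.1142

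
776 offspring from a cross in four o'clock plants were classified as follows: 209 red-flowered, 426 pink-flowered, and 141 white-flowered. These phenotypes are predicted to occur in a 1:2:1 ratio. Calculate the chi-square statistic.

Total ratio parts = 4. Expected numbers out of 776:
  red-flowered: 776 × 1/4 = 194
  pink-flowered: 776 × 2/4 = 388
  white-flowered: 776 × 1/4 = 194
χ² = Σ (O − E)² / E
  red-flowered: (209 − 194)² / 194 = 1.1598
  pink-flowered: (426 − 388)² / 388 = 3.7216
  white-flowered: (141 − 194)² / 194 = 14.4794
χ² = 1.1598 + 3.7216 + 14.4794 = 19.3608 ≈ 19.361

19.361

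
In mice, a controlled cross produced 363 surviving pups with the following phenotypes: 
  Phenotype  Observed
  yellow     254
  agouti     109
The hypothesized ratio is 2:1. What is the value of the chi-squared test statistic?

1.785

The 2:1 ratio has 3 parts, so with N = 363 the expected counts are:
  yellow: 363 × 2/3 = 242
  agouti: 363 × 1/3 = 121
χ² = Σ (O − E)² / E
  yellow: (254 − 242)² / 242 = 0.5950
  agouti: (109 − 121)² / 121 = 1.1901
χ² = 0.5950 + 1.1901 = 1.7851 ≈ 1.785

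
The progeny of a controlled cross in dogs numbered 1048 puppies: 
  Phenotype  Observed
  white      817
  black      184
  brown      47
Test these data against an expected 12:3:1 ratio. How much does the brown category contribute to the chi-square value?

5.225

Total ratio parts = 16. Expected numbers out of 1048:
  white: 1048 × 12/16 = 786
  black: 1048 × 3/16 = 196.5
  brown: 1048 × 1/16 = 65.5
Contribution of brown: (47 − 65.5)² / 65.5 = 5.2252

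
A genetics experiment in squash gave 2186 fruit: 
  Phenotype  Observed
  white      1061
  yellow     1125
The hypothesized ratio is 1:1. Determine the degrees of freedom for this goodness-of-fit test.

1

A goodness-of-fit test with 2 phenotype classes has df = 2 − 1 = 1.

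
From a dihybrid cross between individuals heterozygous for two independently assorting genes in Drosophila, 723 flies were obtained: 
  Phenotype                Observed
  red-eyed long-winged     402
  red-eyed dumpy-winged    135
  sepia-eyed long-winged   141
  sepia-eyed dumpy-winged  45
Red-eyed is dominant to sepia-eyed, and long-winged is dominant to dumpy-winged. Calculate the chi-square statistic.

0.275

A dihybrid F₂ with independent assortment and complete dominance at both loci gives a 9:3:3:1 phenotypic ratio.
Under the 9:3:3:1 hypothesis (Σ ratio = 16, N = 723):
  red-eyed long-winged: 723 × 9/16 = 406.6875
  red-eyed dumpy-winged: 723 × 3/16 = 135.5625
  sepia-eyed long-winged: 723 × 3/16 = 135.5625
  sepia-eyed dumpy-winged: 723 × 1/16 = 45.1875
χ² = Σ (O − E)² / E
  red-eyed long-winged: (402 − 406.6875)² / 406.6875 = 0.0540
  red-eyed dumpy-winged: (135 − 135.5625)² / 135.5625 = 0.0023
  sepia-eyed long-winged: (141 − 135.5625)² / 135.5625 = 0.2181
  sepia-eyed dumpy-winged: (45 − 45.1875)² / 45.1875 = 0.0008
χ² = 0.0540 + 0.0023 + 0.2181 + 0.0008 = 0.2752 ≈ 0.275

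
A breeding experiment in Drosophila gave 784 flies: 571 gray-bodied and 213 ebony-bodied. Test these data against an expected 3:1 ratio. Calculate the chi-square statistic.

1.966

Under the 3:1 hypothesis (Σ ratio = 4, N = 784):
  gray-bodied: 784 × 3/4 = 588
  ebony-bodied: 784 × 1/4 = 196
χ² = Σ (O − E)² / E
  gray-bodied: (571 − 588)² / 588 = 0.4915
  ebony-bodied: (213 − 196)² / 196 = 1.4745
χ² = 0.4915 + 1.4745 = 1.966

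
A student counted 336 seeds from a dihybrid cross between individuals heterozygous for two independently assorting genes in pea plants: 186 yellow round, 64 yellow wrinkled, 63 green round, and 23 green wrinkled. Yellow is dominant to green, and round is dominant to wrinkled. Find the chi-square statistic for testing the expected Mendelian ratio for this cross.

A dihybrid F₂ with independent assortment and complete dominance at both loci gives a 9:3:3:1 phenotypic ratio.
Total ratio parts = 16. Expected numbers out of 336:
  yellow round: 336 × 9/16 = 189
  yellow wrinkled: 336 × 3/16 = 63
  green round: 336 × 3/16 = 63
  green wrinkled: 336 × 1/16 = 21
χ² = Σ (O − E)² / E
  yellow round: (186 − 189)² / 189 = 0.0476
  yellow wrinkled: (64 − 63)² / 63 = 0.0159
  green round: (63 − 63)² / 63 = 0.0000
  green wrinkled: (23 − 21)² / 21 = 0.1905
χ² = 0.0476 + 0.0159 + 0.0000 + 0.1905 = 0.254

0.254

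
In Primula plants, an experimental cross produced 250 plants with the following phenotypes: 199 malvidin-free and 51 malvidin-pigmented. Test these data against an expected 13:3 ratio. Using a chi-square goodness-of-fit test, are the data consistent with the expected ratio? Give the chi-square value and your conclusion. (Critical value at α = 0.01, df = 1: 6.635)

0.447; consistent

Expected counts for N = 250 under a 13:3 ratio (total parts = 16):
  malvidin-free: 250 × 13/16 = 203.125
  malvidin-pigmented: 250 × 3/16 = 46.875
χ² = Σ (O − E)² / E
  malvidin-free: (199 − 203.125)² / 203.125 = 0.0838
  malvidin-pigmented: (51 − 46.875)² / 46.875 = 0.3630
χ² = 0.0838 + 0.3630 = 0.4468 ≈ 0.447
Degrees of freedom = 2 − 1 = 1; critical value at α = 0.01 is 6.635.
Since 0.447 < 6.635, we fail to reject the null hypothesis — the data are consistent with the 13:3 ratio.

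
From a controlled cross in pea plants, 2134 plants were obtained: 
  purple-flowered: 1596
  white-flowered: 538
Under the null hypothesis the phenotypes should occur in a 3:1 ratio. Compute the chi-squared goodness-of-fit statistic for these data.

Expected counts for N = 2134 under a 3:1 ratio (total parts = 4):
  purple-flowered: 2134 × 3/4 = 1600.5
  white-flowered: 2134 × 1/4 = 533.5
χ² = Σ (O − E)² / E
  purple-flowered: (1596 − 1600.5)² / 1600.5 = 0.0127
  white-flowered: (538 − 533.5)² / 533.5 = 0.0380
χ² = 0.0127 + 0.0380 = 0.0507 ≈ 0.051

0.051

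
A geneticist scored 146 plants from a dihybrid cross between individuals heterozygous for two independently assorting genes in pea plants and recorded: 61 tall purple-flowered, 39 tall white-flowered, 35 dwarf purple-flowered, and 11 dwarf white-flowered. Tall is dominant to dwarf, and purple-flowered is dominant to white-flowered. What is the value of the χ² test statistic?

A dihybrid F₂ with independent assortment and complete dominance at both loci gives a 9:3:3:1 phenotypic ratio.
The 9:3:3:1 ratio has 16 parts, so with N = 146 the expected counts are:
  tall purple-flowered: 146 × 9/16 = 82.125
  tall white-flowered: 146 × 3/16 = 27.375
  dwarf purple-flowered: 146 × 3/16 = 27.375
  dwarf white-flowered: 146 × 1/16 = 9.125
χ² = Σ (O − E)² / E
  tall purple-flowered: (61 − 82.125)² / 82.125 = 5.4340
  tall white-flowered: (39 − 27.375)² / 27.375 = 4.9366
  dwarf purple-flowered: (35 − 27.375)² / 27.375 = 2.1239
  dwarf white-flowered: (11 − 9.125)² / 9.125 = 0.3853
χ² = 5.4340 + 4.9366 + 2.1239 + 0.3853 = 12.8798 ≈ 12.880

12.880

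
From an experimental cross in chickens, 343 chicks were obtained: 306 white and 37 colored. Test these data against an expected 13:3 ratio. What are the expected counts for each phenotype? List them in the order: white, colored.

Total ratio parts = 16. Expected numbers out of 343:
  white: 343 × 13/16 = 278.6875
  colored: 343 × 3/16 = 64.3125

278.6875, 64.3125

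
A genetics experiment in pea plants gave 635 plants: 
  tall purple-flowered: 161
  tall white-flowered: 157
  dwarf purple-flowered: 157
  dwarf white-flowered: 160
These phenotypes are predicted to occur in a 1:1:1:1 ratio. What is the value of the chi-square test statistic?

0.080

Under the 1:1:1:1 hypothesis (Σ ratio = 4, N = 635):
  tall purple-flowered: 635 × 1/4 = 158.75
  tall white-flowered: 635 × 1/4 = 158.75
  dwarf purple-flowered: 635 × 1/4 = 158.75
  dwarf white-flowered: 635 × 1/4 = 158.75
χ² = Σ (O − E)² / E
  tall purple-flowered: (161 − 158.75)² / 158.75 = 0.0319
  tall white-flowered: (157 − 158.75)² / 158.75 = 0.0193
  dwarf purple-flowered: (157 − 158.75)² / 158.75 = 0.0193
  dwarf white-flowered: (160 − 158.75)² / 158.75 = 0.0098
χ² = 0.0319 + 0.0193 + 0.0193 + 0.0098 = 0.0803 ≈ 0.080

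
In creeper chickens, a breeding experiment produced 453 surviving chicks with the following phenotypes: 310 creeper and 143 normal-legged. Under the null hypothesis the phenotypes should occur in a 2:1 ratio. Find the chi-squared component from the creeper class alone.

Total ratio parts = 3. Expected numbers out of 453:
  creeper: 453 × 2/3 = 302
  normal-legged: 453 × 1/3 = 151
Contribution of creeper: (310 − 302)² / 302 = 0.2119

0.212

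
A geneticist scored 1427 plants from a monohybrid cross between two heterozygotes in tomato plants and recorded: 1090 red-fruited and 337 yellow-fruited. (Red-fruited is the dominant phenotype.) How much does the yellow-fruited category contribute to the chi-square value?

1.093

For a monohybrid cross between heterozygotes with complete dominance, the expected phenotypic ratio is 3:1.
Under the 3:1 hypothesis (Σ ratio = 4, N = 1427):
  red-fruited: 1427 × 3/4 = 1070.25
  yellow-fruited: 1427 × 1/4 = 356.75
Contribution of yellow-fruited: (337 − 356.75)² / 356.75 = 1.0934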